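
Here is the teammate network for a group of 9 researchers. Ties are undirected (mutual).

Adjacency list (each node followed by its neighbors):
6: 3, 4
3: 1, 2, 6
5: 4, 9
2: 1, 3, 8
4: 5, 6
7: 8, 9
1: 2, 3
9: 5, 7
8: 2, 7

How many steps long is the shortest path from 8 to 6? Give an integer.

One shortest route is 8 – 2 – 3 – 6, which uses 3 edges, and at distance 2 from 8 we only reach {1, 3, 9}, which does not include 6. So d(8,6) = 3.

3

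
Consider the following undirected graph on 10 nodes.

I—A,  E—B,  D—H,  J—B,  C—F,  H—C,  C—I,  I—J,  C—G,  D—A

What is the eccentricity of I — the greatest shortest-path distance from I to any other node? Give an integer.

Distances from I: A:1, B:2, C:1, D:2, E:3, F:2, G:2, H:2, J:1.
The largest is 3 (to E), so the eccentricity of I is 3.

3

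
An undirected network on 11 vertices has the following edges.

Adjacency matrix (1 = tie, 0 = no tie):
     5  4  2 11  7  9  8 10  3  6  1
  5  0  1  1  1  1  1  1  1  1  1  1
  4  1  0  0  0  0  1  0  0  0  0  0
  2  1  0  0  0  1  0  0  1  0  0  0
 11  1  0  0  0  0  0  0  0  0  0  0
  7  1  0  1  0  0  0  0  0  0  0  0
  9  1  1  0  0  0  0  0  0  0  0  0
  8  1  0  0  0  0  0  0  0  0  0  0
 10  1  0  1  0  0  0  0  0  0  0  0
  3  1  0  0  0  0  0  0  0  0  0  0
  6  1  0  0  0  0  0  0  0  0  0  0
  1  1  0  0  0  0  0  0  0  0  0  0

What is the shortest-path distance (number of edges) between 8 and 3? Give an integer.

One shortest route is 8 – 5 – 3, which uses 2 edges, and 8 and 3 are not directly tied, so nothing shorter exists. So d(8,3) = 2.

2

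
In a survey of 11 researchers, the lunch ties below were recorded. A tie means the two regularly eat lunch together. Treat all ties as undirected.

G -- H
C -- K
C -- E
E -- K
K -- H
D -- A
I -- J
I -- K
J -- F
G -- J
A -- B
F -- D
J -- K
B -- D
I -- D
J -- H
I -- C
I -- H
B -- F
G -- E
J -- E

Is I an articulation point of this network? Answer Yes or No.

No

Even without I, every remaining node can still reach every other (the residual graph is connected), so I is not a cut vertex.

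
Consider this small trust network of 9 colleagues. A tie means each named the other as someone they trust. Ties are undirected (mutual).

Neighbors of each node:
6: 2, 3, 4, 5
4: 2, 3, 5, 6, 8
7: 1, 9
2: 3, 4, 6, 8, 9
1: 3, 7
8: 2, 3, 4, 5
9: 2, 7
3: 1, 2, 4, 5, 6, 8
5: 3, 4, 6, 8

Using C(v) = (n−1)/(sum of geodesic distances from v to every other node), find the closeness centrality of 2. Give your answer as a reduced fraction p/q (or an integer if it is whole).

Distances from 2: 1:2, 3:1, 4:1, 5:2, 6:1, 7:2, 8:1, 9:1. Sum = 11.
n = 9, so closeness = 8/11.

8/11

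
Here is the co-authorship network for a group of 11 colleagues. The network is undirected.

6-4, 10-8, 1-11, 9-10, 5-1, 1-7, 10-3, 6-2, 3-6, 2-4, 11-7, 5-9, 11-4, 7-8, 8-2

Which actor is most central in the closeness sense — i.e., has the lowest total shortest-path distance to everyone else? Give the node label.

8

Farness (sum of distances to all others) for each node — 1:22, 2:21, 3:23, 4:21, 5:25, 6:22, 7:20, 8:18, 9:24, 10:20, 11:20.
The smallest farness is 18, for 8, so 8 has the highest closeness.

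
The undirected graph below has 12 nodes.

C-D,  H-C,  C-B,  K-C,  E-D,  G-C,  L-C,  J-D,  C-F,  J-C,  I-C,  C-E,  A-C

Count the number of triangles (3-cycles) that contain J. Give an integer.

1

J's neighbors: C and D.
Neighbor pairs that are themselves tied: J–C–D. Each forms one triangle with J, for 1 in total.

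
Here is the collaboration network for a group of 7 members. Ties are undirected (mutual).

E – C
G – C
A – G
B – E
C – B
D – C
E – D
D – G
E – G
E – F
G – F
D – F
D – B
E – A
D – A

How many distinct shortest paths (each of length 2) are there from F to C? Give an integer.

The shortest distance is 2. The length-2 paths are: F–D–C; F–G–C; F–E–C.
That gives 3 distinct shortest paths.

3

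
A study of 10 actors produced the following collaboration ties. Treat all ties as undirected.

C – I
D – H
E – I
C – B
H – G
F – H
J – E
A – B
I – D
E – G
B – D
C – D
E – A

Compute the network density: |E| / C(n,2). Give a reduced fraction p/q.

There are 13 edges and 10 nodes, so the maximum possible is C(10,2) = 45.
Density = 13/45.

13/45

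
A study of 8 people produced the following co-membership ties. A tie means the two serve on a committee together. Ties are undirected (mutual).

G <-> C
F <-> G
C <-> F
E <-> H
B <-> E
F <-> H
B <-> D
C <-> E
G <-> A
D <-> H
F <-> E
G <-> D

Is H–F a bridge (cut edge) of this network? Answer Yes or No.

Even without that edge, H still reaches F via H – E – F, so the network stays connected. Not a bridge.

No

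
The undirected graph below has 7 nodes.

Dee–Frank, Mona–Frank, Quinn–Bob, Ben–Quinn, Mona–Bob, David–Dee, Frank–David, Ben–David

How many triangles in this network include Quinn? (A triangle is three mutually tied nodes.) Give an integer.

Quinn's neighbors are Ben and Bob, but none of them are tied to each other, so no triangle contains Quinn.

0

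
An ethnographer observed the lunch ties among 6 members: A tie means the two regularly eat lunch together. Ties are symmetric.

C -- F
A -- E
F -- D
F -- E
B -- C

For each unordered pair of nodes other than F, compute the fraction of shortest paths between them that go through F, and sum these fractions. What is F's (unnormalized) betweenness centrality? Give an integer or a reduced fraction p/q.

8

Pairs whose geodesics pass through F — E–D: 1; E–C: 1; E–B: 1; A–D: 1; A–C: 1; A–B: 1; D–C: 1; D–B: 1.
All other pairs contribute 0.
Summing the contributions gives betweenness(F) = 8.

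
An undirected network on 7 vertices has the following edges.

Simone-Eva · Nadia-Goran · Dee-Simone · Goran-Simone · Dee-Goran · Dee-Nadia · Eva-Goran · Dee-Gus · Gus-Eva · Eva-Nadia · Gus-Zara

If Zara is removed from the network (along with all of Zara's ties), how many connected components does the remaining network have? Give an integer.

Zara's neighbors (Gus) remain reachable from one another through other ties, so the rest of the network stays in one piece.

1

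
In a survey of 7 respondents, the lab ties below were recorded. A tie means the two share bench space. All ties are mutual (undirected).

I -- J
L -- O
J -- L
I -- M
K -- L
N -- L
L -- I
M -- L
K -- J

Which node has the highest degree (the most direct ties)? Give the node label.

Degrees — I:3, J:3, K:2, L:6, M:2, N:1, O:1.
The maximum is 6, attained only by L.

L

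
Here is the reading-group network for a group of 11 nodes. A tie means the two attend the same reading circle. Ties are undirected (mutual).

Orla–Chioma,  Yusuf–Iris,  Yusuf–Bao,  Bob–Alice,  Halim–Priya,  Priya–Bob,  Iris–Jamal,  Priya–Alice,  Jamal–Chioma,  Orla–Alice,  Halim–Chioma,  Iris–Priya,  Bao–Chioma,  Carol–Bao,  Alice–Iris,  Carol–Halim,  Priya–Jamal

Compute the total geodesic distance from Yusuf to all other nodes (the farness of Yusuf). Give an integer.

Distances from Yusuf: Alice:2, Bao:1, Bob:3, Carol:2, Chioma:2, Halim:3, Iris:1, Jamal:2, Orla:3, Priya:2.
Sum = 2 + 1 + 3 + 2 + 2 + 3 + 1 + 2 + 3 + 2 = 21.

21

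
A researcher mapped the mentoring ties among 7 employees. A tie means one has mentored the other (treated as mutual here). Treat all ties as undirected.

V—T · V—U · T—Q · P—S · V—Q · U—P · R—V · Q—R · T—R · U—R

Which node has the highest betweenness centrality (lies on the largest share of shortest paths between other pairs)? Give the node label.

Unnormalized betweenness of each node: P:5, Q:0, R:3, S:0, T:0, U:8, V:3.
U has the largest value, 8, making it the main broker — the node through which the most shortest paths run.

U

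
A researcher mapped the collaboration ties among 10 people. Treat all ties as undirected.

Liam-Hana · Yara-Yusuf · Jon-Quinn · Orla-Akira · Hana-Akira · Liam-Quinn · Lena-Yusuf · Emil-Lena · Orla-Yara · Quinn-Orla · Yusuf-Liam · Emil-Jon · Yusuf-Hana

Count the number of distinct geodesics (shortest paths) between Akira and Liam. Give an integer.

1

The shortest distance is 2, and the only length-2 path is Akira–Hana–Liam. So there is exactly 1 shortest path.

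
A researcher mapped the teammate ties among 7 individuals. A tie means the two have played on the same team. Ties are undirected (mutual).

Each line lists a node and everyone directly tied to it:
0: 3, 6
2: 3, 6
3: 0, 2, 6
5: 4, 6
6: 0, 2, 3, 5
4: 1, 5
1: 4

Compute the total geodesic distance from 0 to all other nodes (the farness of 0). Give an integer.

13

Distances from 0: 1:4, 2:2, 3:1, 4:3, 5:2, 6:1.
Sum = 4 + 2 + 1 + 3 + 2 + 1 = 13.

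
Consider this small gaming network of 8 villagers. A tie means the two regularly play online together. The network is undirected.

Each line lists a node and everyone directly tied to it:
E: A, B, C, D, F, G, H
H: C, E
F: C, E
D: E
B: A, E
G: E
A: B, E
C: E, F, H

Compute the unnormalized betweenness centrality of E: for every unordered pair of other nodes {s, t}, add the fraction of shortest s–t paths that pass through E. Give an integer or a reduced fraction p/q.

35/2

Pairs whose geodesics pass through E — D–B: 1; D–A: 1; D–G: 1; D–H: 1; D–C: 1; D–F: 1; B–G: 1; B–H: 1; B–C: 1; B–F: 1; A–G: 1; A–H: 1; A–C: 1; A–F: 1 … (+4 more pairs).
All other pairs contribute 0.
Summing the contributions gives betweenness(E) = 35/2.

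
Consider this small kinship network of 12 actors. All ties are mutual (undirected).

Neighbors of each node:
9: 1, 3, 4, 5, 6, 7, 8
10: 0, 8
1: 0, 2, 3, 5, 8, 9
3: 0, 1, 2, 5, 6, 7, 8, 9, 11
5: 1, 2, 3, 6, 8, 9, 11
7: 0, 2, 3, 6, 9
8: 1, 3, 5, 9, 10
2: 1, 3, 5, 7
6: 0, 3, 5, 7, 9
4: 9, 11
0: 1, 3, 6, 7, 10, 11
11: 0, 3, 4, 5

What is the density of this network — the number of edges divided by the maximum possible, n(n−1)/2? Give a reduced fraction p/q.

31/66

There are 31 edges and 12 nodes, so the maximum possible is C(12,2) = 66.
Density = 31/66.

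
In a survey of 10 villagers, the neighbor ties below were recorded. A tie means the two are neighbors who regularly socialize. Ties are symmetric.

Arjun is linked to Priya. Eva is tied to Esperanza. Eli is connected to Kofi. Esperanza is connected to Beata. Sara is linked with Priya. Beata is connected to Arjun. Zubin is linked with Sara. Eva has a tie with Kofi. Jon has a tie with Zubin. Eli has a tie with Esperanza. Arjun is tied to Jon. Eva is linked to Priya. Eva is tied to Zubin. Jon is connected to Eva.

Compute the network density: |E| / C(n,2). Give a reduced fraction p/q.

There are 14 edges and 10 nodes, so the maximum possible is C(10,2) = 45.
Density = 14/45.

14/45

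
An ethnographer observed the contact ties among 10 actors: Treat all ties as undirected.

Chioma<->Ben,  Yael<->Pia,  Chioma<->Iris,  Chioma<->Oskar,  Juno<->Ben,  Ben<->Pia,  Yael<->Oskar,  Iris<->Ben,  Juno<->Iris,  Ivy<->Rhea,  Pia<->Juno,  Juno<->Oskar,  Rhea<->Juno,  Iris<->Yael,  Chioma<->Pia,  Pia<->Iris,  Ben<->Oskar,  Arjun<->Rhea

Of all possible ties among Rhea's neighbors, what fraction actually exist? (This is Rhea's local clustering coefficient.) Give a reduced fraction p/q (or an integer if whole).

Rhea's neighbors: Arjun, Ivy, and Juno (k = 3).
Possible neighbor pairs: C(3,2) = 3. Edges among them: none → e = 0.
Clustering(Rhea) = 0/3 = 0.

0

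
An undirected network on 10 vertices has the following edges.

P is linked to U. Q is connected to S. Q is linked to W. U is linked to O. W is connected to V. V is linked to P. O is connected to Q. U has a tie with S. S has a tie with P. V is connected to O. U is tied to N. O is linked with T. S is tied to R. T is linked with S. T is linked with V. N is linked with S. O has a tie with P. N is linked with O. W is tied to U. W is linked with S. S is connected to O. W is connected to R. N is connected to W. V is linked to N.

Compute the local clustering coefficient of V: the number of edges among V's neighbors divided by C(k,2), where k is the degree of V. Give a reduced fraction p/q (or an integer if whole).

V's neighbors: N, O, P, T, and W (k = 5).
Possible neighbor pairs: C(5,2) = 10. Edges among them: N–O, N–W, O–P, O–T → e = 4.
Clustering(V) = 4/10 = 2/5.

2/5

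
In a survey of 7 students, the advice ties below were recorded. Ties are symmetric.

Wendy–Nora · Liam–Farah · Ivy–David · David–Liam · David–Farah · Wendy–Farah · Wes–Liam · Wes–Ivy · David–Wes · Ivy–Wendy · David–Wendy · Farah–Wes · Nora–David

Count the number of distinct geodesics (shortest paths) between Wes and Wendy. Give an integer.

The shortest distance is 2. The length-2 paths are: Wes–Ivy–Wendy; Wes–Farah–Wendy; Wes–David–Wendy.
That gives 3 distinct shortest paths.

3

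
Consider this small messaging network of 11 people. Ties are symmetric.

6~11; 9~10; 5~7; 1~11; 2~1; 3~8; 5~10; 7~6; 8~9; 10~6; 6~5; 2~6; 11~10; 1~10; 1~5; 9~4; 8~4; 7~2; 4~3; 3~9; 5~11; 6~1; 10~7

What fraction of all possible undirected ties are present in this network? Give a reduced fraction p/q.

23/55

There are 23 edges and 11 nodes, so the maximum possible is C(11,2) = 55.
Density = 23/55.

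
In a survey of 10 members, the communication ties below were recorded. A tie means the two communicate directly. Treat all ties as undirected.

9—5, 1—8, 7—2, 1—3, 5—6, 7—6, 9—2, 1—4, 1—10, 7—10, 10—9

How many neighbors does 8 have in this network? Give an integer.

1

8 is directly tied to 1. That is 1 neighbor, so the degree of 8 is 1.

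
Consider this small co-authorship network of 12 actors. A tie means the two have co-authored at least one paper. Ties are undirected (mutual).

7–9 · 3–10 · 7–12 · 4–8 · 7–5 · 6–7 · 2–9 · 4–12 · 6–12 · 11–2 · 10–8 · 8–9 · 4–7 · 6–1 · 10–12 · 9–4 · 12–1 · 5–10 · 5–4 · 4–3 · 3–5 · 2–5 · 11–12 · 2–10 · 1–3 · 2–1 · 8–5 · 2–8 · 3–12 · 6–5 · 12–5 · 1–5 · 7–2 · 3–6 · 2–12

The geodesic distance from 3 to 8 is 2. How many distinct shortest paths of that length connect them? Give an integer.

The shortest distance is 2. The length-2 paths are: 3–4–8; 3–10–8; 3–5–8.
That gives 3 distinct shortest paths.

3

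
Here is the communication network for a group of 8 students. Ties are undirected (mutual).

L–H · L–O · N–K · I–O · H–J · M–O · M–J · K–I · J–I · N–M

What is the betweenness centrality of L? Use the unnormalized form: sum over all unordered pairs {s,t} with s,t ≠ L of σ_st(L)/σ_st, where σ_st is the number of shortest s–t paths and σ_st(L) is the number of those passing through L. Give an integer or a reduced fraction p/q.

1

Pairs whose geodesics pass through L — H–O: 1.
All other pairs contribute 0.
Summing the contributions gives betweenness(L) = 1.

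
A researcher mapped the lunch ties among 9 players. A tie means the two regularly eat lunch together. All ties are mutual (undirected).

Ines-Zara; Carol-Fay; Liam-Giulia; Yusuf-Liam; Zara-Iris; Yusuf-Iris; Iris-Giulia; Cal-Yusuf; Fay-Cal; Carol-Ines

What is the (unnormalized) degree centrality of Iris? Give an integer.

3

Iris is directly tied to Giulia, Yusuf, and Zara. That is 3 neighbors, so the degree of Iris is 3.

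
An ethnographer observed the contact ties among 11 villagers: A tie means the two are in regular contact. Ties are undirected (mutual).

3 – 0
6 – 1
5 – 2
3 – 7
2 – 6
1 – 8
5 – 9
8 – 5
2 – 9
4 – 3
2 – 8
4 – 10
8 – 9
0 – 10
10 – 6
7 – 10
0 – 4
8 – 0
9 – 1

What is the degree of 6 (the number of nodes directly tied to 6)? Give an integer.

6 is directly tied to 1, 2, and 10. That is 3 neighbors, so the degree of 6 is 3.

3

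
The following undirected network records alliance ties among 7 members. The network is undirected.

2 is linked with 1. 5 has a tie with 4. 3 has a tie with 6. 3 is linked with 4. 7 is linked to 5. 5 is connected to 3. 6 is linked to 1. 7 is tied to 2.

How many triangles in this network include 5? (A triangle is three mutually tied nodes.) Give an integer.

1

5's neighbors: 3, 4, and 7.
Neighbor pairs that are themselves tied: 5–3–4. Each forms one triangle with 5, for 1 in total.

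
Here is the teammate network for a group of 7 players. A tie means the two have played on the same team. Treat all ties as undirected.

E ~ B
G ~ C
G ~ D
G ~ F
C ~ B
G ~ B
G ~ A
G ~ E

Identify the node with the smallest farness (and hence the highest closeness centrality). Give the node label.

G

Farness (sum of distances to all others) for each node — A:11, B:9, C:10, D:11, E:10, F:11, G:6.
The smallest farness is 6, for G, so G has the highest closeness.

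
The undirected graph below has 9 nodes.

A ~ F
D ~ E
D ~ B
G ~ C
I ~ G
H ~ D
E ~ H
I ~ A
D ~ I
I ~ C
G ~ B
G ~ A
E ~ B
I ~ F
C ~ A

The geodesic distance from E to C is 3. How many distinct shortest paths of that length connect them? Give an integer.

The shortest distance is 3. The length-3 paths are: E–D–I–C; E–B–G–C.
That gives 2 distinct shortest paths.

2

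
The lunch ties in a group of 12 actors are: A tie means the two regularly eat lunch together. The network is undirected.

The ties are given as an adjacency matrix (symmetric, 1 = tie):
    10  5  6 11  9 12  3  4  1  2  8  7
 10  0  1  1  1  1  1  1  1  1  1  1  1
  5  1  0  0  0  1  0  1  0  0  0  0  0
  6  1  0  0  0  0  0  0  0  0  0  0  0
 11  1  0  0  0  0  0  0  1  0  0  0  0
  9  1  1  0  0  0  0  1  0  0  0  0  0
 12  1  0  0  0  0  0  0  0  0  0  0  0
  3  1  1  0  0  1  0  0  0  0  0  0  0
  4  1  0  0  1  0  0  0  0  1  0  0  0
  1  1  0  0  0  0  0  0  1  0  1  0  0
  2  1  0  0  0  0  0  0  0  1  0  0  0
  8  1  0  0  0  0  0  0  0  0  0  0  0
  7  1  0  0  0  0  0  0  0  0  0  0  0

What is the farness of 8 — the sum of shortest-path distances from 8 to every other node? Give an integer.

Distances from 8: 1:2, 2:2, 3:2, 4:2, 5:2, 6:2, 7:2, 9:2, 10:1, 11:2, 12:2.
Sum = 2 + 2 + 2 + 2 + 2 + 2 + 2 + 2 + 1 + 2 + 2 = 21.

21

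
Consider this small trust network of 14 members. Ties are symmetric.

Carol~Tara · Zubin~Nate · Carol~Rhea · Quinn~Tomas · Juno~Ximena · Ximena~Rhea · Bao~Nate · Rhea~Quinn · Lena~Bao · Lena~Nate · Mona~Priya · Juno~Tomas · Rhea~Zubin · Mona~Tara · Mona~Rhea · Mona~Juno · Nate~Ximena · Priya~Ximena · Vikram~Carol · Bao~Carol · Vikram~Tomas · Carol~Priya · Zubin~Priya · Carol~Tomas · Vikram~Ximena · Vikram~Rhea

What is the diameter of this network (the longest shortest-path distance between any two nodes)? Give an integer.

4

Eccentricity of each node (its greatest distance to any other): Bao:3, Carol:2, Juno:3, Lena:4, Mona:4, Nate:3, Priya:3, Quinn:4, Rhea:3, Tara:3, Tomas:3, Vikram:3, Ximena:3, Zubin:3.
The maximum eccentricity is 4, realized for instance by the pair Lena–Mona via Lena – Nate – Ximena – Juno – Mona. So the diameter is 4.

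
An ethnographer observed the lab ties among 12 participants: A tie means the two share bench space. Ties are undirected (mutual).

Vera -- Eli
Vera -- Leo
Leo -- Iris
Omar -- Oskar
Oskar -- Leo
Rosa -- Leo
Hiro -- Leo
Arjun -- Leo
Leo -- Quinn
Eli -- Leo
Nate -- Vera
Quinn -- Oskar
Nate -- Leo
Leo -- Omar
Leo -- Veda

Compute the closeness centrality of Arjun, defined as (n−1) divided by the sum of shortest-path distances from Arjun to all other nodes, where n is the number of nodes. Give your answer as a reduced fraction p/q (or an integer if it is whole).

Distances from Arjun: Eli:2, Hiro:2, Iris:2, Leo:1, Nate:2, Omar:2, Oskar:2, Quinn:2, Rosa:2, Veda:2, Vera:2. Sum = 21.
n = 12, so closeness = 11/21.

11/21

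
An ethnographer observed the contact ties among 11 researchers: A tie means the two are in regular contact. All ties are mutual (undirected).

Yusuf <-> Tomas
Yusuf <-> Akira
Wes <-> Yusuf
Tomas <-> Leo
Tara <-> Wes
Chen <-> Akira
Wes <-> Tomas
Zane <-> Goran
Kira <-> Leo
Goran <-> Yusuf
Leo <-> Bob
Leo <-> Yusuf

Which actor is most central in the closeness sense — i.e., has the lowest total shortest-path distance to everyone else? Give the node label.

Yusuf

Farness (sum of distances to all others) for each node — Akira:22, Bob:28, Chen:31, Goran:22, Kira:28, Leo:19, Tara:30, Tomas:19, Wes:21, Yusuf:15, Zane:31.
The smallest farness is 15, for Yusuf, so Yusuf has the highest closeness.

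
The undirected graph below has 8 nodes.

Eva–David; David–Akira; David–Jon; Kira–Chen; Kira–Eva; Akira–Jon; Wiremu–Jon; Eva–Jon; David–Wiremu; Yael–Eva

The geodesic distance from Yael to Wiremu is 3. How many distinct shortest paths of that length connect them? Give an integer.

2

The shortest distance is 3. The length-3 paths are: Yael–Eva–Jon–Wiremu; Yael–Eva–David–Wiremu.
That gives 2 distinct shortest paths.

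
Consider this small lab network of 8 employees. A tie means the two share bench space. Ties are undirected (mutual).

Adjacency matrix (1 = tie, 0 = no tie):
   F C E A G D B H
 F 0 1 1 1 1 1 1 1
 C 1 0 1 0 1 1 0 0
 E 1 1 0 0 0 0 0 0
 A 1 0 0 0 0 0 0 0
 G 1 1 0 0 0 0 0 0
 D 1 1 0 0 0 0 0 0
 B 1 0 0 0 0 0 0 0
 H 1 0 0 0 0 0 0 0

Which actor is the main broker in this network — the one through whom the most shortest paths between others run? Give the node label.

Unnormalized betweenness of each node: A:0, B:0, C:3/2, D:0, E:0, F:33/2, G:0, H:0.
F has the largest value, 33/2, making it the main broker — the node through which the most shortest paths run.

F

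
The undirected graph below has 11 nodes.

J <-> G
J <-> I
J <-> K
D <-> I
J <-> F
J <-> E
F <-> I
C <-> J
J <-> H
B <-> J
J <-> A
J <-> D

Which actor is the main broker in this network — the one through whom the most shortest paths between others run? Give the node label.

J

Unnormalized betweenness of each node: A:0, B:0, C:0, D:0, E:0, F:0, G:0, H:0, I:1/2, J:85/2, K:0.
J has the largest value, 85/2, making it the main broker — the node through which the most shortest paths run.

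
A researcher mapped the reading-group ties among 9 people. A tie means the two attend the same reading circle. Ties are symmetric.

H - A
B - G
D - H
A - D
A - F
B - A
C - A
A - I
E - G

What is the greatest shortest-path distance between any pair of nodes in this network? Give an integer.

Eccentricity of each node (its greatest distance to any other): A:3, B:2, C:4, D:4, E:4, F:4, G:3, H:4, I:4.
The maximum eccentricity is 4, realized for instance by the pair I–E via I – A – B – G – E. So the diameter is 4.

4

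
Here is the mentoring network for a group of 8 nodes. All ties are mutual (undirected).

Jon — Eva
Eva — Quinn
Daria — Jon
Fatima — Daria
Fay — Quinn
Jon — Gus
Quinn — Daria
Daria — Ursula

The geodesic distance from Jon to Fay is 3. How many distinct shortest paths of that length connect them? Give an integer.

The shortest distance is 3. The length-3 paths are: Jon–Daria–Quinn–Fay; Jon–Eva–Quinn–Fay.
That gives 2 distinct shortest paths.

2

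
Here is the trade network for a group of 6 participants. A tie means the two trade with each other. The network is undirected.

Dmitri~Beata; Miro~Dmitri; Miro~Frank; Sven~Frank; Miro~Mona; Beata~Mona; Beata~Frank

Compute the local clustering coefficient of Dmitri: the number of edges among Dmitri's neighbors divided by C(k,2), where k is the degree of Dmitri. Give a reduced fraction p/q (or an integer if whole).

Dmitri's neighbors: Beata and Miro (k = 2).
Possible neighbor pairs: C(2,2) = 1. Edges among them: none → e = 0.
Clustering(Dmitri) = 0/1.

0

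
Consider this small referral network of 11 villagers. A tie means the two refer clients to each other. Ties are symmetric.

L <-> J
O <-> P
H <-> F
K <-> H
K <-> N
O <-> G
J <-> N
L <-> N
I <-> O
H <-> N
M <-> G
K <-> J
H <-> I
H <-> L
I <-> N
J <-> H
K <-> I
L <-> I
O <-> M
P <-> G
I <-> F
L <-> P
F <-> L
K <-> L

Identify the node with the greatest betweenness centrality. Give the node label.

Unnormalized betweenness of each node: F:0, G:1, H:107/60, I:389/30, J:0, K:37/60, L:649/60, M:0, N:37/60, O:21/2, P:57/10.
I has the largest value, 389/30, making it the main broker — the node through which the most shortest paths run.

I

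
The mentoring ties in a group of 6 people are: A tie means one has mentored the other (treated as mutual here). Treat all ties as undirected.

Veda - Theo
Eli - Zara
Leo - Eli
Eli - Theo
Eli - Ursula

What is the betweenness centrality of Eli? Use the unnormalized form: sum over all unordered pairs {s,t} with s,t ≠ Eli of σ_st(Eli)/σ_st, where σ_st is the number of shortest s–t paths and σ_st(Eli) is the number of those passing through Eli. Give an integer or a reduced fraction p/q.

9

Pairs whose geodesics pass through Eli — Ursula–Veda: 1; Ursula–Theo: 1; Ursula–Zara: 1; Ursula–Leo: 1; Veda–Zara: 1; Veda–Leo: 1; Theo–Zara: 1; Theo–Leo: 1; Zara–Leo: 1.
All other pairs contribute 0.
Summing the contributions gives betweenness(Eli) = 9.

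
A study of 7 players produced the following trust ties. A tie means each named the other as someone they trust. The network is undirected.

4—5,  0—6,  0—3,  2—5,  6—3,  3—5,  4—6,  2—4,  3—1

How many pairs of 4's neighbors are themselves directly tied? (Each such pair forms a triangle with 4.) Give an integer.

1

4's neighbors: 2, 5, and 6.
Neighbor pairs that are themselves tied: 4–2–5. Each forms one triangle with 4, for 1 in total.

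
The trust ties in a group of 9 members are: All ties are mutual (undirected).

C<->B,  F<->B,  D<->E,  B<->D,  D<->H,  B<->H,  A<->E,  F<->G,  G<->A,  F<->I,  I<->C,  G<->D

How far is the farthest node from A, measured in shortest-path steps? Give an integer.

4

Distances from A: B:3, C:4, D:2, E:1, F:2, G:1, H:3, I:3.
The largest is 4 (to C), so the eccentricity of A is 4.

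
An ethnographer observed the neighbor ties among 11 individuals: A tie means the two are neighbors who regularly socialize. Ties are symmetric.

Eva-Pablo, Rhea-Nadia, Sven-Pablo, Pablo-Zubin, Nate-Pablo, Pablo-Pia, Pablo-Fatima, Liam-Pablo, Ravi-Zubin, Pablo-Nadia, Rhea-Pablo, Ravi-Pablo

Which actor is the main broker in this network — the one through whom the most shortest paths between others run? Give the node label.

Unnormalized betweenness of each node: Eva:0, Fatima:0, Liam:0, Nadia:0, Nate:0, Pablo:43, Pia:0, Ravi:0, Rhea:0, Sven:0, Zubin:0.
Pablo has the largest value, 43, making it the main broker — the node through which the most shortest paths run.

Pablo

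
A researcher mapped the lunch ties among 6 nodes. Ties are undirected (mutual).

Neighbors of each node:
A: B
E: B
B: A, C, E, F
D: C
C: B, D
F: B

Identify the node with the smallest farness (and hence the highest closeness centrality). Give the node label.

B

Farness (sum of distances to all others) for each node — A:10, B:6, C:8, D:12, E:10, F:10.
The smallest farness is 6, for B, so B has the highest closeness.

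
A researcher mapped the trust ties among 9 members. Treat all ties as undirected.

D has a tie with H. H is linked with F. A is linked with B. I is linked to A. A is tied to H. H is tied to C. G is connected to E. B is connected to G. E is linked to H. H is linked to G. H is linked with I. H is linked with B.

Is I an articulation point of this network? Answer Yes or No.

No

Even without I, every remaining node can still reach every other (the residual graph is connected), so I is not a cut vertex.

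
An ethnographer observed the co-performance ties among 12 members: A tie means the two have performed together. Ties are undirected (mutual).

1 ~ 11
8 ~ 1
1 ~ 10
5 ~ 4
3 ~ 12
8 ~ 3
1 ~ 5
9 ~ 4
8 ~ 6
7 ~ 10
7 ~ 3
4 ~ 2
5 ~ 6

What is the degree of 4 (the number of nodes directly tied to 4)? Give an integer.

4 is directly tied to 2, 5, and 9. That is 3 neighbors, so the degree of 4 is 3.

3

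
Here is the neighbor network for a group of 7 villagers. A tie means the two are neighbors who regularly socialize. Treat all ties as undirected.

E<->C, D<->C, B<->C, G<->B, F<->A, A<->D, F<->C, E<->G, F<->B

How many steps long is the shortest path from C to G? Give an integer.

2

One shortest route is C – E – G, which uses 2 edges, and C and G are not directly tied, so nothing shorter exists. So d(C,G) = 2.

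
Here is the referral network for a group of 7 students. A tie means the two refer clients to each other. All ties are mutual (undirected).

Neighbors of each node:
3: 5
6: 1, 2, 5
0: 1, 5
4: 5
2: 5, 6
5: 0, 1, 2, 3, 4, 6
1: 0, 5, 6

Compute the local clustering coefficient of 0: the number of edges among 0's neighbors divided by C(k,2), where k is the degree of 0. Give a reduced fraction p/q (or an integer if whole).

1

0's neighbors: 1 and 5 (k = 2).
Possible neighbor pairs: C(2,2) = 1. Edges among them: 1–5 → e = 1.
Clustering(0) = 1/1.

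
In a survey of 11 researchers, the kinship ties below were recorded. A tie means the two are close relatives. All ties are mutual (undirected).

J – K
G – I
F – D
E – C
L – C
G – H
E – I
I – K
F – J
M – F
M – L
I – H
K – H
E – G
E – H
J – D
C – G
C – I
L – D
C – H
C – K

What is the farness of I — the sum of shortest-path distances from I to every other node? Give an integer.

Distances from I: C:1, D:3, E:1, F:3, G:1, H:1, J:2, K:1, L:2, M:3.
Sum = 1 + 3 + 1 + 3 + 1 + 1 + 2 + 1 + 2 + 3 = 18.

18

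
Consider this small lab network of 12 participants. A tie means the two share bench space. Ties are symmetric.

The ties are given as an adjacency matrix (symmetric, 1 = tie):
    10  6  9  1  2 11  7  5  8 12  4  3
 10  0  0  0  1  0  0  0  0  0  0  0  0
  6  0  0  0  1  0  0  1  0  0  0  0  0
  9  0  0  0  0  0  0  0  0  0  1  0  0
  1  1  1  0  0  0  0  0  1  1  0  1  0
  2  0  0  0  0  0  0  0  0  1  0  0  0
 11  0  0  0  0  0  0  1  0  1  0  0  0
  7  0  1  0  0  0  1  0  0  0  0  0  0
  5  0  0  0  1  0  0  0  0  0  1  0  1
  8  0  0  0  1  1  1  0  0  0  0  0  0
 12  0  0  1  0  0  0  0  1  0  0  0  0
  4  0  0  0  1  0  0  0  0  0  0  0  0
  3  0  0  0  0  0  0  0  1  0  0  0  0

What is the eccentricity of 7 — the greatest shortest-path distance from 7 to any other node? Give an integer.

Distances from 7: 1:2, 2:3, 3:4, 4:3, 5:3, 6:1, 8:2, 9:5, 10:3, 11:1, 12:4.
The largest is 5 (to 9), so the eccentricity of 7 is 5.

5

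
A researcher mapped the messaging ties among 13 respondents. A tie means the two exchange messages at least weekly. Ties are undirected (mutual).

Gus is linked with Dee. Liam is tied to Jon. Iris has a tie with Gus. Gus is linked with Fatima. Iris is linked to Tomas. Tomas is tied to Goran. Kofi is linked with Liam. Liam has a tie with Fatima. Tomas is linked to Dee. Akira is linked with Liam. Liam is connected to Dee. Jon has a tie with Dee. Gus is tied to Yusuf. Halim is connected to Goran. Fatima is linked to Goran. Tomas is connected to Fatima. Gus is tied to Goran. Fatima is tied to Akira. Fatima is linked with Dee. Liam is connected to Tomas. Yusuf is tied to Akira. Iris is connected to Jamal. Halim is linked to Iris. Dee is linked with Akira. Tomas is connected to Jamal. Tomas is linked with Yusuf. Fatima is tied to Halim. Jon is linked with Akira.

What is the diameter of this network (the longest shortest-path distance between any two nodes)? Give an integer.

3

Eccentricity of each node (its greatest distance to any other): Akira:3, Dee:2, Fatima:2, Goran:3, Gus:3, Halim:3, Iris:3, Jamal:3, Jon:3, Kofi:3, Liam:2, Tomas:2, Yusuf:3.
The maximum eccentricity is 3, realized for instance by the pair Jamal–Kofi via Jamal – Tomas – Liam – Kofi. So the diameter is 3.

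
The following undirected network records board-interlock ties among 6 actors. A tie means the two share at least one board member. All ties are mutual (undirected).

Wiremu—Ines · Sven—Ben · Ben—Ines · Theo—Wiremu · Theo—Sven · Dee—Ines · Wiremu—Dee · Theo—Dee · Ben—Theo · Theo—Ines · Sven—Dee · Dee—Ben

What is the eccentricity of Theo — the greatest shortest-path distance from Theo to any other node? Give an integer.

Distances from Theo: Ben:1, Dee:1, Ines:1, Sven:1, Wiremu:1.
The largest is 1 (to Ben, Wiremu, Dee, Ines, and Sven), so the eccentricity of Theo is 1.

1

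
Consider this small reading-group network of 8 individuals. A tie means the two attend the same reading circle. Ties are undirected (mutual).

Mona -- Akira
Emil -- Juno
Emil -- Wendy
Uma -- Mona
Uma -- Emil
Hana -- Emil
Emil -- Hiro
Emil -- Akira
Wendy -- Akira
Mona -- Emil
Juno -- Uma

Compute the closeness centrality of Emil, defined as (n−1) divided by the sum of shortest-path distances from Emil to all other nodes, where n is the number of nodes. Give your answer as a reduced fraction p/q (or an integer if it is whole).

Distances from Emil: Akira:1, Hana:1, Hiro:1, Juno:1, Mona:1, Uma:1, Wendy:1. Sum = 7.
n = 8, so closeness = 7/7 = 1.

1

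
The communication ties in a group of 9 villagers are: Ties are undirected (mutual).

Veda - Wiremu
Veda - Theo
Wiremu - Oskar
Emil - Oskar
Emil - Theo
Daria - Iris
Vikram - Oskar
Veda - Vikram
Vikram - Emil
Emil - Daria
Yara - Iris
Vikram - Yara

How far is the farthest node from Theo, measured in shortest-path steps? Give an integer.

3

Distances from Theo: Daria:2, Emil:1, Iris:3, Oskar:2, Veda:1, Vikram:2, Wiremu:2, Yara:3.
The largest is 3 (to Yara and Iris), so the eccentricity of Theo is 3.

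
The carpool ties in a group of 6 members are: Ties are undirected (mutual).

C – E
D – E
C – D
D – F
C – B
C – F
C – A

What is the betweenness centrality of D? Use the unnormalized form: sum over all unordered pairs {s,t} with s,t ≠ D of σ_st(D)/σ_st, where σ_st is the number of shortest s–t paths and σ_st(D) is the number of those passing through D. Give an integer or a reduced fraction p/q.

1/2

Pairs whose geodesics pass through D — E–F: 1/2.
All other pairs contribute 0.
Summing the contributions gives betweenness(D) = 1/2.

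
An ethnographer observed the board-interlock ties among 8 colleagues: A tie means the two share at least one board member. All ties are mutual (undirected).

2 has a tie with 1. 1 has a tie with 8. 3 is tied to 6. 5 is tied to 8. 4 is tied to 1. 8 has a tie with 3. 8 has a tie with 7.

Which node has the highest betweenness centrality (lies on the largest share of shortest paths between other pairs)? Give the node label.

Unnormalized betweenness of each node: 1:11, 2:0, 3:6, 4:0, 5:0, 6:0, 7:0, 8:17.
8 has the largest value, 17, making it the main broker — the node through which the most shortest paths run.

8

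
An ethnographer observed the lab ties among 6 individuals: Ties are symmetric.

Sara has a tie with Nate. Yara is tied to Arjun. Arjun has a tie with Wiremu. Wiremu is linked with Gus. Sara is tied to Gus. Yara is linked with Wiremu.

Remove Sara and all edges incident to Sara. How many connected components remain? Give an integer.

Without Sara, the remaining ties split the others into: {Arjun, Gus, Wiremu, Yara}; {Nate}.
That's 2 separate components.

2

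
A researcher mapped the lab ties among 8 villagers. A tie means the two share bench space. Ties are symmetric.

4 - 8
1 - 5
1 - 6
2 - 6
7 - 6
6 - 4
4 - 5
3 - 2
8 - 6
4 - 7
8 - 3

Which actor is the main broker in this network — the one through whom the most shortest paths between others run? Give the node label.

6

Unnormalized betweenness of each node: 1:1, 2:4/3, 3:1/2, 4:29/6, 5:1/2, 6:55/6, 7:0, 8:11/3.
6 has the largest value, 55/6, making it the main broker — the node through which the most shortest paths run.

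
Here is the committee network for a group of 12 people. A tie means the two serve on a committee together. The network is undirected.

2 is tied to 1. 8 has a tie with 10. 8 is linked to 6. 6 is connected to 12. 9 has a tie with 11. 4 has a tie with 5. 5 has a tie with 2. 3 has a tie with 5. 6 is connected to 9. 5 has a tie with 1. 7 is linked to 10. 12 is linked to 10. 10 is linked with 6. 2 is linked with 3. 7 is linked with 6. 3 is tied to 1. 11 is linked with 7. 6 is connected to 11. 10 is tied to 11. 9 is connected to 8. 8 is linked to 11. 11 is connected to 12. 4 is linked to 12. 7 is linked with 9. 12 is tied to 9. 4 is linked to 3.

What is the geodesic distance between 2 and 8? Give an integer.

5

One shortest route is 2 – 5 – 4 – 12 – 10 – 8, which uses 5 edges, and at distance 4 from 2 we only reach {6, 9, 10, 11}, which does not include 8. So d(2,8) = 5.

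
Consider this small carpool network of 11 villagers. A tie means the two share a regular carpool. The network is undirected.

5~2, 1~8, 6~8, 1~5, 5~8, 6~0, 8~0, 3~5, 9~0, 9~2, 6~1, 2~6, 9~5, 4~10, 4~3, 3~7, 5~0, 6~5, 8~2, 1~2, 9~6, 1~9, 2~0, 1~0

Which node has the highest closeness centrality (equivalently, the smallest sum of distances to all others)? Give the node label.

5

Farness (sum of distances to all others) for each node — 0:18, 1:18, 2:18, 3:17, 4:24, 5:14, 6:18, 7:26, 8:19, 9:19, 10:33.
The smallest farness is 14, for 5, so 5 has the highest closeness.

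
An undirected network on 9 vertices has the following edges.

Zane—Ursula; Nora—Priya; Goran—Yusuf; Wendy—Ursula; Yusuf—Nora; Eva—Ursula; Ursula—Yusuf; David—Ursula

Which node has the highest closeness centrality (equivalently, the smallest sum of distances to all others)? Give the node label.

Ursula

Farness (sum of distances to all others) for each node — David:19, Eva:19, Goran:20, Nora:18, Priya:25, Ursula:12, Wendy:19, Yusuf:13, Zane:19.
The smallest farness is 12, for Ursula, so Ursula has the highest closeness.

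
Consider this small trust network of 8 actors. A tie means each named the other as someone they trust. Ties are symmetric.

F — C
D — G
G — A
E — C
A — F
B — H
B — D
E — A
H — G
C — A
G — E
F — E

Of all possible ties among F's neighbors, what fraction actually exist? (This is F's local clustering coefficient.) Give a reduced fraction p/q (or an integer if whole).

F's neighbors: A, C, and E (k = 3).
Possible neighbor pairs: C(3,2) = 3. Edges among them: A–C, A–E, C–E → e = 3.
Clustering(F) = 3/3 = 1.

1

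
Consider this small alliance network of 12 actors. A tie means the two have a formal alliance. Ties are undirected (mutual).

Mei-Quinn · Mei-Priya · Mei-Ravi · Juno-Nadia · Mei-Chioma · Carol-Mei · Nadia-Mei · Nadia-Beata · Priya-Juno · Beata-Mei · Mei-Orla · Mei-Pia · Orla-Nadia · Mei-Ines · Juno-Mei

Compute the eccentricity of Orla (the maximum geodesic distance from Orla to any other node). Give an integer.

2

Distances from Orla: Beata:2, Carol:2, Chioma:2, Ines:2, Juno:2, Mei:1, Nadia:1, Pia:2, Priya:2, Quinn:2, Ravi:2.
The largest is 2 (to Quinn, Chioma, Juno, Ines, Pia, Beata, Priya, Carol, and Ravi), so the eccentricity of Orla is 2.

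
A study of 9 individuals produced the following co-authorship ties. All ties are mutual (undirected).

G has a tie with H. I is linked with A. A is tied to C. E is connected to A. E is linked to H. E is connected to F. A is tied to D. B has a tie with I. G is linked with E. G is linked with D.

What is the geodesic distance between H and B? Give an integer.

4

One shortest route is H – E – A – I – B, which uses 4 edges, and at distance 3 from H we only reach {C, I}, which does not include B. So d(H,B) = 4.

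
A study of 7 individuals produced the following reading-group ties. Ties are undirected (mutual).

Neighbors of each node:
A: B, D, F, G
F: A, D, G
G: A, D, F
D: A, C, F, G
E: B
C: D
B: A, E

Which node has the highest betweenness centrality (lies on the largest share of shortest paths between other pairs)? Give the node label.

A

Unnormalized betweenness of each node: A:8, B:5, C:0, D:5, E:0, F:0, G:0.
A has the largest value, 8, making it the main broker — the node through which the most shortest paths run.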